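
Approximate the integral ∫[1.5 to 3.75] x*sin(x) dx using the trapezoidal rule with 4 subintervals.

f(x) = x*sin(x)
a = 1.5, b = 3.75, n = 4
h = (b - a)/n = 0.562500

Trapezoidal rule: (h/2)[f(x₀) + 2f(x₁) + 2f(x₂) + ... + f(xₙ)]

x_0 = 1.5000, f(x_0) = 1.496242, coefficient = 1
x_1 = 2.0625, f(x_1) = 1.818155, coefficient = 2
x_2 = 2.6250, f(x_2) = 1.296541, coefficient = 2
x_3 = 3.1875, f(x_3) = -0.146278, coefficient = 2
x_4 = 3.7500, f(x_4) = -2.143355, coefficient = 1

I ≈ (0.562500/2) × 5.289723 = 1.487735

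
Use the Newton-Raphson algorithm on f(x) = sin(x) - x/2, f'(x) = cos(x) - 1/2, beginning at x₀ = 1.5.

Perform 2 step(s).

f(x) = sin(x) - x/2
f'(x) = cos(x) - 1/2
x₀ = 1.5

Newton-Raphson formula: x_{n+1} = x_n - f(x_n)/f'(x_n)

Iteration 1:
  f(1.500000) = 0.247495
  f'(1.500000) = -0.429263
  x_1 = 1.500000 - 0.247495/(-0.429263) = 2.076558
Iteration 2:
  f(2.076558) = -0.163473
  f'(2.076558) = -0.984474
  x_2 = 2.076558 - (-0.163473)/(-0.984474) = 1.910507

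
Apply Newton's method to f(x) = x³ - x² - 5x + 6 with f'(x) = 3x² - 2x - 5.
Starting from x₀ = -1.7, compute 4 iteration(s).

f(x) = x³ - x² - 5x + 6
f'(x) = 3x² - 2x - 5
x₀ = -1.7

Newton-Raphson formula: x_{n+1} = x_n - f(x_n)/f'(x_n)

Iteration 1:
  f(-1.700000) = 6.697000
  f'(-1.700000) = 7.070000
  x_1 = -1.700000 - 6.697000/7.070000 = -2.647242
Iteration 2:
  f(-2.647242) = -6.323259
  f'(-2.647242) = 21.318152
  x_2 = -2.647242 - (-6.323259)/21.318152 = -2.350628
Iteration 3:
  f(-2.350628) = -0.760595
  f'(-2.350628) = 16.277613
  x_3 = -2.350628 - (-0.760595)/16.277613 = -2.303902
Iteration 4:
  f(-2.303902) = -0.017478
  f'(-2.303902) = 15.531691
  x_4 = -2.303902 - (-0.017478)/15.531691 = -2.302776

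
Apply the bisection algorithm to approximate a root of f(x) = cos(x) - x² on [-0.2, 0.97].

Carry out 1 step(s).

f(x) = cos(x) - x²
Initial interval: [-0.2, 0.97]

Iteration 1:
  c_1 = (-0.200000 + 0.970000)/2 = 0.385000
  f(c_1) = f(0.385000) = 0.778573
  f(a) × f(c) ≥ 0, new interval: [0.385000, 0.970000]

After 1 iteration(s), the approximation is c_1 = 0.385000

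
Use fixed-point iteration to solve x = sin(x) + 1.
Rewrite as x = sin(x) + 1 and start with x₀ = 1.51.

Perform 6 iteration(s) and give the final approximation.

Equation: x = sin(x) + 1
Fixed-point form: x = sin(x) + 1
x₀ = 1.51

x_1 = g(1.510000) = 1.998152
x_2 = g(1.998152) = 1.910065
x_3 = g(1.910065) = 1.942998
x_4 = g(1.942998) = 1.931529
x_5 = g(1.931529) = 1.935639
x_6 = g(1.935639) = 1.934180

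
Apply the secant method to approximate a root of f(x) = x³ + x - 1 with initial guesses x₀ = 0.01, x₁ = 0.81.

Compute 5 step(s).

f(x) = x³ + x - 1
x₀ = 0.01, x₁ = 0.81

Secant formula: x_{n+1} = x_n - f(x_n)(x_n - x_{n-1})/(f(x_n) - f(x_{n-1}))

Iteration 1:
  f(0.010000) = -0.989999
  f(0.810000) = 0.341441
  x_2 = 0.810000 - 0.341441×(0.810000 - 0.010000)/(0.341441 - (-0.989999))
       = 0.604844
Iteration 2:
  f(0.810000) = 0.341441
  f(0.604844) = -0.173882
  x_3 = 0.604844 - (-0.173882)×(0.604844 - 0.810000)/(-0.173882 - 0.341441)
       = 0.674068
Iteration 3:
  f(0.604844) = -0.173882
  f(0.674068) = -0.019656
  x_4 = 0.674068 - (-0.019656)×(0.674068 - 0.604844)/(-0.019656 - (-0.173882))
       = 0.682891
Iteration 4:
  f(0.674068) = -0.019656
  f(0.682891) = 0.001351
  x_5 = 0.682891 - 0.001351×(0.682891 - 0.674068)/(0.001351 - (-0.019656))
       = 0.682324
Iteration 5:
  f(0.682891) = 0.001351
  f(0.682324) = -0.000010
  x_6 = 0.682324 - (-0.000010)×(0.682324 - 0.682891)/(-0.000010 - 0.001351)
       = 0.682328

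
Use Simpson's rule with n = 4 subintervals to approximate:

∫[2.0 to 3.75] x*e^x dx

f(x) = x*e^x
a = 2.0, b = 3.75, n = 4
h = (b - a)/n = 0.437500

Simpson's rule: (h/3)[f(x₀) + 4f(x₁) + 2f(x₂) + ... + f(xₙ)]

x_0 = 2.0000, f(x_0) = 14.778112, coefficient = 1
x_1 = 2.4375, f(x_1) = 27.895710, coefficient = 4
x_2 = 2.8750, f(x_2) = 50.960594, coefficient = 2
x_3 = 3.3125, f(x_3) = 90.940295, coefficient = 4
x_4 = 3.7500, f(x_4) = 159.454058, coefficient = 1

I ≈ (0.437500/3) × 751.497379 = 109.593368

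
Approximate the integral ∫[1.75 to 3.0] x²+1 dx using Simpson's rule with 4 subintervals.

f(x) = x²+1
a = 1.75, b = 3.0, n = 4
h = (b - a)/n = 0.312500

Simpson's rule: (h/3)[f(x₀) + 4f(x₁) + 2f(x₂) + ... + f(xₙ)]

x_0 = 1.7500, f(x_0) = 4.062500, coefficient = 1
x_1 = 2.0625, f(x_1) = 5.253906, coefficient = 4
x_2 = 2.3750, f(x_2) = 6.640625, coefficient = 2
x_3 = 2.6875, f(x_3) = 8.222656, coefficient = 4
x_4 = 3.0000, f(x_4) = 10.000000, coefficient = 1

I ≈ (0.312500/3) × 81.250000 = 8.463542
Exact value: 8.463542
Error: 0.000000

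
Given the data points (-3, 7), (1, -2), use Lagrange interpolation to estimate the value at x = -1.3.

Lagrange interpolation formula:
P(x) = Σ yᵢ × Lᵢ(x)
where Lᵢ(x) = Π_{j≠i} (x - xⱼ)/(xᵢ - xⱼ)

L_0(-1.3) = (-1.3 - 1)/(-3 - 1) = 0.575000
L_1(-1.3) = (-1.3 - (-3))/(1 - (-3)) = 0.425000

P(-1.3) = 7×L_0(-1.3) + (-2)×L_1(-1.3)
P(-1.3) = 3.175000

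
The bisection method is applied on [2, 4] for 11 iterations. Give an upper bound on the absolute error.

Bisection error bound: |error| ≤ (b-a)/2^n
|error| ≤ (4 - 2)/2^11 = 2/2^11
|error| ≤ 0.0009765625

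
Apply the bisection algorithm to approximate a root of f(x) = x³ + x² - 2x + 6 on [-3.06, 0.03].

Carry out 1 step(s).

f(x) = x³ + x² - 2x + 6
Initial interval: [-3.06, 0.03]

Iteration 1:
  c_1 = (-3.060000 + 0.030000)/2 = -1.515000
  f(c_1) = f(-1.515000) = 7.847959
  f(a) × f(c) < 0, new interval: [-3.060000, -1.515000]

After 1 iteration(s), the approximation is c_1 = -1.515000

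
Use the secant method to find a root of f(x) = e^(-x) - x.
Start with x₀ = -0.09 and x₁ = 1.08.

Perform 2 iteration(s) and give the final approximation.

f(x) = e^(-x) - x
x₀ = -0.09, x₁ = 1.08

Secant formula: x_{n+1} = x_n - f(x_n)(x_n - x_{n-1})/(f(x_n) - f(x_{n-1}))

Iteration 1:
  f(-0.090000) = 1.184174
  f(1.080000) = -0.740404
  x_2 = 1.080000 - (-0.740404)×(1.080000 - (-0.090000))/(-0.740404 - 1.184174)
       = 0.629889
Iteration 2:
  f(1.080000) = -0.740404
  f(0.629889) = -0.097239
  x_3 = 0.629889 - (-0.097239)×(0.629889 - 1.080000)/(-0.097239 - (-0.740404))
       = 0.561838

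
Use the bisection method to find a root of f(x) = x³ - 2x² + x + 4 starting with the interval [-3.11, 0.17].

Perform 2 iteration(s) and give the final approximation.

f(x) = x³ - 2x² + x + 4
Initial interval: [-3.11, 0.17]

Iteration 1:
  c_1 = (-3.110000 + 0.170000)/2 = -1.470000
  f(c_1) = f(-1.470000) = -4.968323
  f(a) × f(c) ≥ 0, new interval: [-1.470000, 0.170000]
Iteration 2:
  c_2 = (-1.470000 + 0.170000)/2 = -0.650000
  f(c_2) = f(-0.650000) = 2.230375
  f(a) × f(c) < 0, new interval: [-1.470000, -0.650000]

After 2 iteration(s), the approximation is c_2 = -0.650000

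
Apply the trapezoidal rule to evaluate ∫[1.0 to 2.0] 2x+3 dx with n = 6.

f(x) = 2x+3
a = 1.0, b = 2.0, n = 6
h = (b - a)/n = 0.166667

Trapezoidal rule: (h/2)[f(x₀) + 2f(x₁) + 2f(x₂) + ... + f(xₙ)]

x_0 = 1.0000, f(x_0) = 5.000000, coefficient = 1
x_1 = 1.1667, f(x_1) = 5.333333, coefficient = 2
x_2 = 1.3333, f(x_2) = 5.666667, coefficient = 2
x_3 = 1.5000, f(x_3) = 6.000000, coefficient = 2
x_4 = 1.6667, f(x_4) = 6.333333, coefficient = 2
x_5 = 1.8333, f(x_5) = 6.666667, coefficient = 2
x_6 = 2.0000, f(x_6) = 7.000000, coefficient = 1

I ≈ (0.166667/2) × 72.000000 = 6.000000
Exact value: 6.000000
Error: 0.000000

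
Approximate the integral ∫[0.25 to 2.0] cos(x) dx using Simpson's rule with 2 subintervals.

f(x) = cos(x)
a = 0.25, b = 2.0, n = 2
h = (b - a)/n = 0.875000

Simpson's rule: (h/3)[f(x₀) + 4f(x₁) + 2f(x₂) + ... + f(xₙ)]

x_0 = 0.2500, f(x_0) = 0.968912, coefficient = 1
x_1 = 1.1250, f(x_1) = 0.431177, coefficient = 4
x_2 = 2.0000, f(x_2) = -0.416147, coefficient = 1

I ≈ (0.875000/3) × 2.277472 = 0.664263
Exact value: 0.661893
Error: 0.002369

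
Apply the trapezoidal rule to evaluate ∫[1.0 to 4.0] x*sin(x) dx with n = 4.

f(x) = x*sin(x)
a = 1.0, b = 4.0, n = 4
h = (b - a)/n = 0.750000

Trapezoidal rule: (h/2)[f(x₀) + 2f(x₁) + 2f(x₂) + ... + f(xₙ)]

x_0 = 1.0000, f(x_0) = 0.841471, coefficient = 1
x_1 = 1.7500, f(x_1) = 1.721975, coefficient = 2
x_2 = 2.5000, f(x_2) = 1.496180, coefficient = 2
x_3 = 3.2500, f(x_3) = -0.351634, coefficient = 2
x_4 = 4.0000, f(x_4) = -3.027210, coefficient = 1

I ≈ (0.750000/2) × 3.547304 = 1.330239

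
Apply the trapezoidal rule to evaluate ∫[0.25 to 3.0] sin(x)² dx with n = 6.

f(x) = sin(x)²
a = 0.25, b = 3.0, n = 6
h = (b - a)/n = 0.458333

Trapezoidal rule: (h/2)[f(x₀) + 2f(x₁) + 2f(x₂) + ... + f(xₙ)]

x_0 = 0.2500, f(x_0) = 0.061209, coefficient = 1
x_1 = 0.7083, f(x_1) = 0.423240, coefficient = 2
x_2 = 1.1667, f(x_2) = 0.845379, coefficient = 2
x_3 = 1.6250, f(x_3) = 0.997065, coefficient = 2
x_4 = 2.0833, f(x_4) = 0.759518, coefficient = 2
x_5 = 2.5417, f(x_5) = 0.318752, coefficient = 2
x_6 = 3.0000, f(x_6) = 0.019915, coefficient = 1

I ≈ (0.458333/2) × 6.769031 = 1.551236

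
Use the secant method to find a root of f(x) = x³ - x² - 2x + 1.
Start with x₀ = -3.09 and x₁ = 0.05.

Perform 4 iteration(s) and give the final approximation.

f(x) = x³ - x² - 2x + 1
x₀ = -3.09, x₁ = 0.05

Secant formula: x_{n+1} = x_n - f(x_n)(x_n - x_{n-1})/(f(x_n) - f(x_{n-1}))

Iteration 1:
  f(-3.090000) = -31.871729
  f(0.050000) = 0.897625
  x_2 = 0.050000 - 0.897625×(0.050000 - (-3.090000))/(0.897625 - (-31.871729))
       = -0.036012
Iteration 2:
  f(0.050000) = 0.897625
  f(-0.036012) = 1.070680
  x_3 = -0.036012 - 1.070680×(-0.036012 - 0.050000)/(1.070680 - 0.897625)
       = 0.496137
Iteration 3:
  f(-0.036012) = 1.070680
  f(0.496137) = -0.116302
  x_4 = 0.496137 - (-0.116302)×(0.496137 - (-0.036012))/(-0.116302 - 1.070680)
       = 0.443997
Iteration 4:
  f(0.496137) = -0.116302
  f(0.443997) = 0.002400
  x_5 = 0.443997 - 0.002400×(0.443997 - 0.496137)/(0.002400 - (-0.116302))
       = 0.445051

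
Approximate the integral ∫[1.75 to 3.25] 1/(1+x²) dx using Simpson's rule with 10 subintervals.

f(x) = 1/(1+x²)
a = 1.75, b = 3.25, n = 10
h = (b - a)/n = 0.150000

Simpson's rule: (h/3)[f(x₀) + 4f(x₁) + 2f(x₂) + ... + f(xₙ)]

x_0 = 1.7500, f(x_0) = 0.246154, coefficient = 1
x_1 = 1.9000, f(x_1) = 0.216920, coefficient = 4
x_2 = 2.0500, f(x_2) = 0.192215, coefficient = 2
x_3 = 2.2000, f(x_3) = 0.171233, coefficient = 4
x_4 = 2.3500, f(x_4) = 0.153315, coefficient = 2
x_5 = 2.5000, f(x_5) = 0.137931, coefficient = 4
x_6 = 2.6500, f(x_6) = 0.124649, coefficient = 2
x_7 = 2.8000, f(x_7) = 0.113122, coefficient = 4
x_8 = 2.9500, f(x_8) = 0.103066, coefficient = 2
x_9 = 3.1000, f(x_9) = 0.094251, coefficient = 4
x_10 = 3.2500, f(x_10) = 0.086486, coefficient = 1

I ≈ (0.150000/3) × 4.412959 = 0.220648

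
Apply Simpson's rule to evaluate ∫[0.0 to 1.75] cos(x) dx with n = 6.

f(x) = cos(x)
a = 0.0, b = 1.75, n = 6
h = (b - a)/n = 0.291667

Simpson's rule: (h/3)[f(x₀) + 4f(x₁) + 2f(x₂) + ... + f(xₙ)]

x_0 = 0.0000, f(x_0) = 1.000000, coefficient = 1
x_1 = 0.2917, f(x_1) = 0.957766, coefficient = 4
x_2 = 0.5833, f(x_2) = 0.834631, coefficient = 2
x_3 = 0.8750, f(x_3) = 0.640997, coefficient = 4
x_4 = 1.1667, f(x_4) = 0.393219, coefficient = 2
x_5 = 1.4583, f(x_5) = 0.112226, coefficient = 4
x_6 = 1.7500, f(x_6) = -0.178246, coefficient = 1

I ≈ (0.291667/3) × 10.121409 = 0.984026
Exact value: 0.983986
Error: 0.000040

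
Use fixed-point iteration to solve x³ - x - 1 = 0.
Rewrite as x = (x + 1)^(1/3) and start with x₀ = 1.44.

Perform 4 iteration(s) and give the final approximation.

Equation: x³ - x - 1 = 0
Fixed-point form: x = (x + 1)^(1/3)
x₀ = 1.44

x_1 = g(1.440000) = 1.346263
x_2 = g(1.346263) = 1.328798
x_3 = g(1.328798) = 1.325492
x_4 = g(1.325492) = 1.324865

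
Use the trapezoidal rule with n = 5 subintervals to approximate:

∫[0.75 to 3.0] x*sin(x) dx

f(x) = x*sin(x)
a = 0.75, b = 3.0, n = 5
h = (b - a)/n = 0.450000

Trapezoidal rule: (h/2)[f(x₀) + 2f(x₁) + 2f(x₂) + ... + f(xₙ)]

x_0 = 0.7500, f(x_0) = 0.511229, coefficient = 1
x_1 = 1.2000, f(x_1) = 1.118447, coefficient = 2
x_2 = 1.6500, f(x_2) = 1.644827, coefficient = 2
x_3 = 2.1000, f(x_3) = 1.812740, coefficient = 2
x_4 = 2.5500, f(x_4) = 1.422093, coefficient = 2
x_5 = 3.0000, f(x_5) = 0.423360, coefficient = 1

I ≈ (0.450000/2) × 12.930804 = 2.909431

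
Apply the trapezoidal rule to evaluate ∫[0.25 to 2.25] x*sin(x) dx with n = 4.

f(x) = x*sin(x)
a = 0.25, b = 2.25, n = 4
h = (b - a)/n = 0.500000

Trapezoidal rule: (h/2)[f(x₀) + 2f(x₁) + 2f(x₂) + ... + f(xₙ)]

x_0 = 0.2500, f(x_0) = 0.061851, coefficient = 1
x_1 = 0.7500, f(x_1) = 0.511229, coefficient = 2
x_2 = 1.2500, f(x_2) = 1.186231, coefficient = 2
x_3 = 1.7500, f(x_3) = 1.721975, coefficient = 2
x_4 = 2.2500, f(x_4) = 1.750665, coefficient = 1

I ≈ (0.500000/2) × 8.651386 = 2.162847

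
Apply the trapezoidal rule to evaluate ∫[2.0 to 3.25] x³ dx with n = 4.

f(x) = x³
a = 2.0, b = 3.25, n = 4
h = (b - a)/n = 0.312500

Trapezoidal rule: (h/2)[f(x₀) + 2f(x₁) + 2f(x₂) + ... + f(xₙ)]

x_0 = 2.0000, f(x_0) = 8.000000, coefficient = 1
x_1 = 2.3125, f(x_1) = 12.366455, coefficient = 2
x_2 = 2.6250, f(x_2) = 18.087891, coefficient = 2
x_3 = 2.9375, f(x_3) = 25.347412, coefficient = 2
x_4 = 3.2500, f(x_4) = 34.328125, coefficient = 1

I ≈ (0.312500/2) × 153.931641 = 24.051819
Exact value: 23.891602
Error: 0.160217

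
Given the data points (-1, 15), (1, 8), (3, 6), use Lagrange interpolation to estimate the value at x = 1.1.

Lagrange interpolation formula:
P(x) = Σ yᵢ × Lᵢ(x)
where Lᵢ(x) = Π_{j≠i} (x - xⱼ)/(xᵢ - xⱼ)

L_0(1.1) = (1.1 - 1)/(-1 - 1) × (1.1 - 3)/(-1 - 3) = -0.023750
L_1(1.1) = (1.1 - (-1))/(1 - (-1)) × (1.1 - 3)/(1 - 3) = 0.997500
L_2(1.1) = (1.1 - (-1))/(3 - (-1)) × (1.1 - 1)/(3 - 1) = 0.026250

P(1.1) = 15×L_0(1.1) + 8×L_1(1.1) + 6×L_2(1.1)
P(1.1) = 7.781250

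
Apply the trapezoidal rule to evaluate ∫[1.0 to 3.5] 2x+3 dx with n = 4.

f(x) = 2x+3
a = 1.0, b = 3.5, n = 4
h = (b - a)/n = 0.625000

Trapezoidal rule: (h/2)[f(x₀) + 2f(x₁) + 2f(x₂) + ... + f(xₙ)]

x_0 = 1.0000, f(x_0) = 5.000000, coefficient = 1
x_1 = 1.6250, f(x_1) = 6.250000, coefficient = 2
x_2 = 2.2500, f(x_2) = 7.500000, coefficient = 2
x_3 = 2.8750, f(x_3) = 8.750000, coefficient = 2
x_4 = 3.5000, f(x_4) = 10.000000, coefficient = 1

I ≈ (0.625000/2) × 60.000000 = 18.750000
Exact value: 18.750000
Error: 0.000000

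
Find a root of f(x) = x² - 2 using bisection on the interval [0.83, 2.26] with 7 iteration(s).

f(x) = x² - 2
Initial interval: [0.83, 2.26]

Iteration 1:
  c_1 = (0.830000 + 2.260000)/2 = 1.545000
  f(c_1) = f(1.545000) = 0.387025
  f(a) × f(c) < 0, new interval: [0.830000, 1.545000]
Iteration 2:
  c_2 = (0.830000 + 1.545000)/2 = 1.187500
  f(c_2) = f(1.187500) = -0.589844
  f(a) × f(c) ≥ 0, new interval: [1.187500, 1.545000]
Iteration 3:
  c_3 = (1.187500 + 1.545000)/2 = 1.366250
  f(c_3) = f(1.366250) = -0.133361
  f(a) × f(c) ≥ 0, new interval: [1.366250, 1.545000]
Iteration 4:
  c_4 = (1.366250 + 1.545000)/2 = 1.455625
  f(c_4) = f(1.455625) = 0.118844
  f(a) × f(c) < 0, new interval: [1.366250, 1.455625]
Iteration 5:
  c_5 = (1.366250 + 1.455625)/2 = 1.410937
  f(c_5) = f(1.410937) = -0.009255
  f(a) × f(c) ≥ 0, new interval: [1.410937, 1.455625]
Iteration 6:
  c_6 = (1.410937 + 1.455625)/2 = 1.433281
  f(c_6) = f(1.433281) = 0.054295
  f(a) × f(c) < 0, new interval: [1.410937, 1.433281]
Iteration 7:
  c_7 = (1.410937 + 1.433281)/2 = 1.422109
  f(c_7) = f(1.422109) = 0.022395
  f(a) × f(c) < 0, new interval: [1.410937, 1.422109]

After 7 iteration(s), the approximation is c_7 = 1.422109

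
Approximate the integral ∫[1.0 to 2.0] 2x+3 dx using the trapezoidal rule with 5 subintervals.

f(x) = 2x+3
a = 1.0, b = 2.0, n = 5
h = (b - a)/n = 0.200000

Trapezoidal rule: (h/2)[f(x₀) + 2f(x₁) + 2f(x₂) + ... + f(xₙ)]

x_0 = 1.0000, f(x_0) = 5.000000, coefficient = 1
x_1 = 1.2000, f(x_1) = 5.400000, coefficient = 2
x_2 = 1.4000, f(x_2) = 5.800000, coefficient = 2
x_3 = 1.6000, f(x_3) = 6.200000, coefficient = 2
x_4 = 1.8000, f(x_4) = 6.600000, coefficient = 2
x_5 = 2.0000, f(x_5) = 7.000000, coefficient = 1

I ≈ (0.200000/2) × 60.000000 = 6.000000
Exact value: 6.000000
Error: 0.000000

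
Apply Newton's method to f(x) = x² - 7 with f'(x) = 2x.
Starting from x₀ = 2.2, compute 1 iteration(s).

f(x) = x² - 7
f'(x) = 2x
x₀ = 2.2

Newton-Raphson formula: x_{n+1} = x_n - f(x_n)/f'(x_n)

Iteration 1:
  f(2.200000) = -2.160000
  f'(2.200000) = 4.400000
  x_1 = 2.200000 - (-2.160000)/4.400000 = 2.690909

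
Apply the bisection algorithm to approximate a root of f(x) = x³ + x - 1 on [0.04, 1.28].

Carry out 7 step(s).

f(x) = x³ + x - 1
Initial interval: [0.04, 1.28]

Iteration 1:
  c_1 = (0.040000 + 1.280000)/2 = 0.660000
  f(c_1) = f(0.660000) = -0.052504
  f(a) × f(c) ≥ 0, new interval: [0.660000, 1.280000]
Iteration 2:
  c_2 = (0.660000 + 1.280000)/2 = 0.970000
  f(c_2) = f(0.970000) = 0.882673
  f(a) × f(c) < 0, new interval: [0.660000, 0.970000]
Iteration 3:
  c_3 = (0.660000 + 0.970000)/2 = 0.815000
  f(c_3) = f(0.815000) = 0.356343
  f(a) × f(c) < 0, new interval: [0.660000, 0.815000]
Iteration 4:
  c_4 = (0.660000 + 0.815000)/2 = 0.737500
  f(c_4) = f(0.737500) = 0.138631
  f(a) × f(c) < 0, new interval: [0.660000, 0.737500]
Iteration 5:
  c_5 = (0.660000 + 0.737500)/2 = 0.698750
  f(c_5) = f(0.698750) = 0.039916
  f(a) × f(c) < 0, new interval: [0.660000, 0.698750]
Iteration 6:
  c_6 = (0.660000 + 0.698750)/2 = 0.679375
  f(c_6) = f(0.679375) = -0.007059
  f(a) × f(c) ≥ 0, new interval: [0.679375, 0.698750]
Iteration 7:
  c_7 = (0.679375 + 0.698750)/2 = 0.689063
  f(c_7) = f(0.689063) = 0.016234
  f(a) × f(c) < 0, new interval: [0.679375, 0.689063]

After 7 iteration(s), the approximation is c_7 = 0.689063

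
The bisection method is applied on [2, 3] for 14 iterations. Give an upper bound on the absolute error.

Bisection error bound: |error| ≤ (b-a)/2^n
|error| ≤ (3 - 2)/2^14 = 1/2^14
|error| ≤ 0.0000610352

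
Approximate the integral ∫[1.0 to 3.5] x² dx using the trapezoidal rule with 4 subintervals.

f(x) = x²
a = 1.0, b = 3.5, n = 4
h = (b - a)/n = 0.625000

Trapezoidal rule: (h/2)[f(x₀) + 2f(x₁) + 2f(x₂) + ... + f(xₙ)]

x_0 = 1.0000, f(x_0) = 1.000000, coefficient = 1
x_1 = 1.6250, f(x_1) = 2.640625, coefficient = 2
x_2 = 2.2500, f(x_2) = 5.062500, coefficient = 2
x_3 = 2.8750, f(x_3) = 8.265625, coefficient = 2
x_4 = 3.5000, f(x_4) = 12.250000, coefficient = 1

I ≈ (0.625000/2) × 45.187500 = 14.121094
Exact value: 13.958333
Error: 0.162760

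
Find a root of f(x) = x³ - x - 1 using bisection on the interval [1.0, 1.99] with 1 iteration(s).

f(x) = x³ - x - 1
Initial interval: [1.0, 1.99]

Iteration 1:
  c_1 = (1.000000 + 1.990000)/2 = 1.495000
  f(c_1) = f(1.495000) = 0.846362
  f(a) × f(c) < 0, new interval: [1.000000, 1.495000]

After 1 iteration(s), the approximation is c_1 = 1.495000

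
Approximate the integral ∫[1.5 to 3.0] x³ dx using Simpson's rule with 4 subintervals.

f(x) = x³
a = 1.5, b = 3.0, n = 4
h = (b - a)/n = 0.375000

Simpson's rule: (h/3)[f(x₀) + 4f(x₁) + 2f(x₂) + ... + f(xₙ)]

x_0 = 1.5000, f(x_0) = 3.375000, coefficient = 1
x_1 = 1.8750, f(x_1) = 6.591797, coefficient = 4
x_2 = 2.2500, f(x_2) = 11.390625, coefficient = 2
x_3 = 2.6250, f(x_3) = 18.087891, coefficient = 4
x_4 = 3.0000, f(x_4) = 27.000000, coefficient = 1

I ≈ (0.375000/3) × 151.875000 = 18.984375
Exact value: 18.984375
Error: 0.000000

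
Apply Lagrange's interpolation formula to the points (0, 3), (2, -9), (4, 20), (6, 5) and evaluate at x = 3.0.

Lagrange interpolation formula:
P(x) = Σ yᵢ × Lᵢ(x)
where Lᵢ(x) = Π_{j≠i} (x - xⱼ)/(xᵢ - xⱼ)

L_0(3.0) = (3.0 - 2)/(0 - 2) × (3.0 - 4)/(0 - 4) × (3.0 - 6)/(0 - 6) = -0.062500
L_1(3.0) = (3.0 - 0)/(2 - 0) × (3.0 - 4)/(2 - 4) × (3.0 - 6)/(2 - 6) = 0.562500
L_2(3.0) = (3.0 - 0)/(4 - 0) × (3.0 - 2)/(4 - 2) × (3.0 - 6)/(4 - 6) = 0.562500
L_3(3.0) = (3.0 - 0)/(6 - 0) × (3.0 - 2)/(6 - 2) × (3.0 - 4)/(6 - 4) = -0.062500

P(3.0) = 3×L_0(3.0) + (-9)×L_1(3.0) + 20×L_2(3.0) + 5×L_3(3.0)
P(3.0) = 5.687500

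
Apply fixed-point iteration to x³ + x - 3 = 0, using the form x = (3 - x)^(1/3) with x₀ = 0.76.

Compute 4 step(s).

Equation: x³ + x - 3 = 0
Fixed-point form: x = (3 - x)^(1/3)
x₀ = 0.76

x_1 = g(0.760000) = 1.308427
x_2 = g(1.308427) = 1.191508
x_3 = g(1.191508) = 1.218350
x_4 = g(1.218350) = 1.212293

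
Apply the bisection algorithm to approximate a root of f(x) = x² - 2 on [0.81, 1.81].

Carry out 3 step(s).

f(x) = x² - 2
Initial interval: [0.81, 1.81]

Iteration 1:
  c_1 = (0.810000 + 1.810000)/2 = 1.310000
  f(c_1) = f(1.310000) = -0.283900
  f(a) × f(c) ≥ 0, new interval: [1.310000, 1.810000]
Iteration 2:
  c_2 = (1.310000 + 1.810000)/2 = 1.560000
  f(c_2) = f(1.560000) = 0.433600
  f(a) × f(c) < 0, new interval: [1.310000, 1.560000]
Iteration 3:
  c_3 = (1.310000 + 1.560000)/2 = 1.435000
  f(c_3) = f(1.435000) = 0.059225
  f(a) × f(c) < 0, new interval: [1.310000, 1.435000]

After 3 iteration(s), the approximation is c_3 = 1.435000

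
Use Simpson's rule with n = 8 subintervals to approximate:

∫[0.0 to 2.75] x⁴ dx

f(x) = x⁴
a = 0.0, b = 2.75, n = 8
h = (b - a)/n = 0.343750

Simpson's rule: (h/3)[f(x₀) + 4f(x₁) + 2f(x₂) + ... + f(xₙ)]

x_0 = 0.0000, f(x_0) = 0.000000, coefficient = 1
x_1 = 0.3438, f(x_1) = 0.013963, coefficient = 4
x_2 = 0.6875, f(x_2) = 0.223404, coefficient = 2
x_3 = 1.0312, f(x_3) = 1.130982, coefficient = 4
x_4 = 1.3750, f(x_4) = 3.574463, coefficient = 2
x_5 = 1.7188, f(x_5) = 8.726716, coefficient = 4
x_6 = 2.0625, f(x_6) = 18.095718, coefficient = 2
x_7 = 2.4062, f(x_7) = 33.524552, coefficient = 4
x_8 = 2.7500, f(x_8) = 57.191406, coefficient = 1

I ≈ (0.343750/3) × 274.563431 = 31.460393
Exact value: 31.455273
Error: 0.005120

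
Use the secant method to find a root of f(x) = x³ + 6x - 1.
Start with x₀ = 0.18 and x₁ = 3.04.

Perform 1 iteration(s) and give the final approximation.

f(x) = x³ + 6x - 1
x₀ = 0.18, x₁ = 3.04

Secant formula: x_{n+1} = x_n - f(x_n)(x_n - x_{n-1})/(f(x_n) - f(x_{n-1}))

Iteration 1:
  f(0.180000) = 0.085832
  f(3.040000) = 45.334464
  x_2 = 3.040000 - 45.334464×(3.040000 - 0.180000)/(45.334464 - 0.085832)
       = 0.174575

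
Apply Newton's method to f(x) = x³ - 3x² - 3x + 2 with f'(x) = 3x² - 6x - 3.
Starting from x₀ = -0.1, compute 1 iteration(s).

f(x) = x³ - 3x² - 3x + 2
f'(x) = 3x² - 6x - 3
x₀ = -0.1

Newton-Raphson formula: x_{n+1} = x_n - f(x_n)/f'(x_n)

Iteration 1:
  f(-0.100000) = 2.269000
  f'(-0.100000) = -2.370000
  x_1 = -0.100000 - 2.269000/(-2.370000) = 0.857384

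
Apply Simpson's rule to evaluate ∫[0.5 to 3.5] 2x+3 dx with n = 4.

f(x) = 2x+3
a = 0.5, b = 3.5, n = 4
h = (b - a)/n = 0.750000

Simpson's rule: (h/3)[f(x₀) + 4f(x₁) + 2f(x₂) + ... + f(xₙ)]

x_0 = 0.5000, f(x_0) = 4.000000, coefficient = 1
x_1 = 1.2500, f(x_1) = 5.500000, coefficient = 4
x_2 = 2.0000, f(x_2) = 7.000000, coefficient = 2
x_3 = 2.7500, f(x_3) = 8.500000, coefficient = 4
x_4 = 3.5000, f(x_4) = 10.000000, coefficient = 1

I ≈ (0.750000/3) × 84.000000 = 21.000000
Exact value: 21.000000
Error: 0.000000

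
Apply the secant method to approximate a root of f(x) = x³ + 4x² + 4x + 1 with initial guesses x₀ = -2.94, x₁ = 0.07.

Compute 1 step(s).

f(x) = x³ + 4x² + 4x + 1
x₀ = -2.94, x₁ = 0.07

Secant formula: x_{n+1} = x_n - f(x_n)(x_n - x_{n-1})/(f(x_n) - f(x_{n-1}))

Iteration 1:
  f(-2.940000) = -1.597784
  f(0.070000) = 1.299943
  x_2 = 0.070000 - 1.299943×(0.070000 - (-2.940000))/(1.299943 - (-1.597784))
       = -1.280310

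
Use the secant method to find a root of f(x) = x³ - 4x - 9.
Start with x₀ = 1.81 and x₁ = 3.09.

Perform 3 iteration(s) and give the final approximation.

f(x) = x³ - 4x - 9
x₀ = 1.81, x₁ = 3.09

Secant formula: x_{n+1} = x_n - f(x_n)(x_n - x_{n-1})/(f(x_n) - f(x_{n-1}))

Iteration 1:
  f(1.810000) = -10.310259
  f(3.090000) = 8.143629
  x_2 = 3.090000 - 8.143629×(3.090000 - 1.810000)/(8.143629 - (-10.310259))
       = 2.525141
Iteration 2:
  f(3.090000) = 8.143629
  f(2.525141) = -2.999414
  x_3 = 2.525141 - (-2.999414)×(2.525141 - 3.090000)/(-2.999414 - 8.143629)
       = 2.677186
Iteration 3:
  f(2.525141) = -2.999414
  f(2.677186) = -0.520479
  x_4 = 2.677186 - (-0.520479)×(2.677186 - 2.525141)/(-0.520479 - (-2.999414))
       = 2.709110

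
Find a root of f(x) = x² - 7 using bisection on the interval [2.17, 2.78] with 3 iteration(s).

f(x) = x² - 7
Initial interval: [2.17, 2.78]

Iteration 1:
  c_1 = (2.170000 + 2.780000)/2 = 2.475000
  f(c_1) = f(2.475000) = -0.874375
  f(a) × f(c) ≥ 0, new interval: [2.475000, 2.780000]
Iteration 2:
  c_2 = (2.475000 + 2.780000)/2 = 2.627500
  f(c_2) = f(2.627500) = -0.096244
  f(a) × f(c) ≥ 0, new interval: [2.627500, 2.780000]
Iteration 3:
  c_3 = (2.627500 + 2.780000)/2 = 2.703750
  f(c_3) = f(2.703750) = 0.310264
  f(a) × f(c) < 0, new interval: [2.627500, 2.703750]

After 3 iteration(s), the approximation is c_3 = 2.703750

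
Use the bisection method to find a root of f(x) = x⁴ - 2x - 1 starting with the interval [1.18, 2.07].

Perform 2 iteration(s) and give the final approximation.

f(x) = x⁴ - 2x - 1
Initial interval: [1.18, 2.07]

Iteration 1:
  c_1 = (1.180000 + 2.070000)/2 = 1.625000
  f(c_1) = f(1.625000) = 2.722900
  f(a) × f(c) < 0, new interval: [1.180000, 1.625000]
Iteration 2:
  c_2 = (1.180000 + 1.625000)/2 = 1.402500
  f(c_2) = f(1.402500) = 0.064114
  f(a) × f(c) < 0, new interval: [1.180000, 1.402500]

After 2 iteration(s), the approximation is c_2 = 1.402500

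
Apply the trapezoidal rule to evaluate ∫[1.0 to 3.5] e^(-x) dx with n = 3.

f(x) = e^(-x)
a = 1.0, b = 3.5, n = 3
h = (b - a)/n = 0.833333

Trapezoidal rule: (h/2)[f(x₀) + 2f(x₁) + 2f(x₂) + ... + f(xₙ)]

x_0 = 1.0000, f(x_0) = 0.367879, coefficient = 1
x_1 = 1.8333, f(x_1) = 0.159880, coefficient = 2
x_2 = 2.6667, f(x_2) = 0.069483, coefficient = 2
x_3 = 3.5000, f(x_3) = 0.030197, coefficient = 1

I ≈ (0.833333/2) × 0.856803 = 0.357001
Exact value: 0.337682
Error: 0.019319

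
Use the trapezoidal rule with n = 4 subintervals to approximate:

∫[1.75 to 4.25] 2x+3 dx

f(x) = 2x+3
a = 1.75, b = 4.25, n = 4
h = (b - a)/n = 0.625000

Trapezoidal rule: (h/2)[f(x₀) + 2f(x₁) + 2f(x₂) + ... + f(xₙ)]

x_0 = 1.7500, f(x_0) = 6.500000, coefficient = 1
x_1 = 2.3750, f(x_1) = 7.750000, coefficient = 2
x_2 = 3.0000, f(x_2) = 9.000000, coefficient = 2
x_3 = 3.6250, f(x_3) = 10.250000, coefficient = 2
x_4 = 4.2500, f(x_4) = 11.500000, coefficient = 1

I ≈ (0.625000/2) × 72.000000 = 22.500000
Exact value: 22.500000
Error: 0.000000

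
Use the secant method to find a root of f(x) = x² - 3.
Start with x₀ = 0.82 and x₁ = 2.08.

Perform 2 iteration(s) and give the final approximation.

f(x) = x² - 3
x₀ = 0.82, x₁ = 2.08

Secant formula: x_{n+1} = x_n - f(x_n)(x_n - x_{n-1})/(f(x_n) - f(x_{n-1}))

Iteration 1:
  f(0.820000) = -2.327600
  f(2.080000) = 1.326400
  x_2 = 2.080000 - 1.326400×(2.080000 - 0.820000)/(1.326400 - (-2.327600))
       = 1.622621
Iteration 2:
  f(2.080000) = 1.326400
  f(1.622621) = -0.367102
  x_3 = 1.622621 - (-0.367102)×(1.622621 - 2.080000)/(-0.367102 - 1.326400)
       = 1.721767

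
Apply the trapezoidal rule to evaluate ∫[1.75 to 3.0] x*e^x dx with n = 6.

f(x) = x*e^x
a = 1.75, b = 3.0, n = 6
h = (b - a)/n = 0.208333

Trapezoidal rule: (h/2)[f(x₀) + 2f(x₁) + 2f(x₂) + ... + f(xₙ)]

x_0 = 1.7500, f(x_0) = 10.070555, coefficient = 1
x_1 = 1.9583, f(x_1) = 13.879697, coefficient = 2
x_2 = 2.1667, f(x_2) = 18.913133, coefficient = 2
x_3 = 2.3750, f(x_3) = 25.533656, coefficient = 2
x_4 = 2.5833, f(x_4) = 34.206439, coefficient = 2
x_5 = 2.7917, f(x_5) = 45.526995, coefficient = 2
x_6 = 3.0000, f(x_6) = 60.256611, coefficient = 1

I ≈ (0.208333/2) × 346.447006 = 36.088230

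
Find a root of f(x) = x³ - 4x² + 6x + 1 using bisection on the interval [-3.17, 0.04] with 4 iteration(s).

f(x) = x³ - 4x² + 6x + 1
Initial interval: [-3.17, 0.04]

Iteration 1:
  c_1 = (-3.170000 + 0.040000)/2 = -1.565000
  f(c_1) = f(-1.565000) = -22.019937
  f(a) × f(c) ≥ 0, new interval: [-1.565000, 0.040000]
Iteration 2:
  c_2 = (-1.565000 + 0.040000)/2 = -0.762500
  f(c_2) = f(-0.762500) = -6.343947
  f(a) × f(c) ≥ 0, new interval: [-0.762500, 0.040000]
Iteration 3:
  c_3 = (-0.762500 + 0.040000)/2 = -0.361250
  f(c_3) = f(-0.361250) = -1.736650
  f(a) × f(c) ≥ 0, new interval: [-0.361250, 0.040000]
Iteration 4:
  c_4 = (-0.361250 + 0.040000)/2 = -0.160625
  f(c_4) = f(-0.160625) = -0.071096
  f(a) × f(c) ≥ 0, new interval: [-0.160625, 0.040000]

After 4 iteration(s), the approximation is c_4 = -0.160625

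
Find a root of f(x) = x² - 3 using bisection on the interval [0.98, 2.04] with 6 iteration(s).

f(x) = x² - 3
Initial interval: [0.98, 2.04]

Iteration 1:
  c_1 = (0.980000 + 2.040000)/2 = 1.510000
  f(c_1) = f(1.510000) = -0.719900
  f(a) × f(c) ≥ 0, new interval: [1.510000, 2.040000]
Iteration 2:
  c_2 = (1.510000 + 2.040000)/2 = 1.775000
  f(c_2) = f(1.775000) = 0.150625
  f(a) × f(c) < 0, new interval: [1.510000, 1.775000]
Iteration 3:
  c_3 = (1.510000 + 1.775000)/2 = 1.642500
  f(c_3) = f(1.642500) = -0.302194
  f(a) × f(c) ≥ 0, new interval: [1.642500, 1.775000]
Iteration 4:
  c_4 = (1.642500 + 1.775000)/2 = 1.708750
  f(c_4) = f(1.708750) = -0.080173
  f(a) × f(c) ≥ 0, new interval: [1.708750, 1.775000]
Iteration 5:
  c_5 = (1.708750 + 1.775000)/2 = 1.741875
  f(c_5) = f(1.741875) = 0.034129
  f(a) × f(c) < 0, new interval: [1.708750, 1.741875]
Iteration 6:
  c_6 = (1.708750 + 1.741875)/2 = 1.725312
  f(c_6) = f(1.725312) = -0.023297
  f(a) × f(c) ≥ 0, new interval: [1.725312, 1.741875]

After 6 iteration(s), the approximation is c_6 = 1.725312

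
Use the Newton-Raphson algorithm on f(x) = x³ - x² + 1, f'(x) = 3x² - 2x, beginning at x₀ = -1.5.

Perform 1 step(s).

f(x) = x³ - x² + 1
f'(x) = 3x² - 2x
x₀ = -1.5

Newton-Raphson formula: x_{n+1} = x_n - f(x_n)/f'(x_n)

Iteration 1:
  f(-1.500000) = -4.625000
  f'(-1.500000) = 9.750000
  x_1 = -1.500000 - (-4.625000)/9.750000 = -1.025641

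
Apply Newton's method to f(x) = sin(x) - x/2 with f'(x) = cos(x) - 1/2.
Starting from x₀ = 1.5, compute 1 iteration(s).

f(x) = sin(x) - x/2
f'(x) = cos(x) - 1/2
x₀ = 1.5

Newton-Raphson formula: x_{n+1} = x_n - f(x_n)/f'(x_n)

Iteration 1:
  f(1.500000) = 0.247495
  f'(1.500000) = -0.429263
  x_1 = 1.500000 - 0.247495/(-0.429263) = 2.076558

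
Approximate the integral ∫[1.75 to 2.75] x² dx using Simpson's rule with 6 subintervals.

f(x) = x²
a = 1.75, b = 2.75, n = 6
h = (b - a)/n = 0.166667

Simpson's rule: (h/3)[f(x₀) + 4f(x₁) + 2f(x₂) + ... + f(xₙ)]

x_0 = 1.7500, f(x_0) = 3.062500, coefficient = 1
x_1 = 1.9167, f(x_1) = 3.673611, coefficient = 4
x_2 = 2.0833, f(x_2) = 4.340278, coefficient = 2
x_3 = 2.2500, f(x_3) = 5.062500, coefficient = 4
x_4 = 2.4167, f(x_4) = 5.840278, coefficient = 2
x_5 = 2.5833, f(x_5) = 6.673611, coefficient = 4
x_6 = 2.7500, f(x_6) = 7.562500, coefficient = 1

I ≈ (0.166667/3) × 92.625000 = 5.145833
Exact value: 5.145833
Error: 0.000000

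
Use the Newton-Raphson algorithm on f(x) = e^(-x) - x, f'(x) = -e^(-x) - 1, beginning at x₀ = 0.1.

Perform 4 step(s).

f(x) = e^(-x) - x
f'(x) = -e^(-x) - 1
x₀ = 0.1

Newton-Raphson formula: x_{n+1} = x_n - f(x_n)/f'(x_n)

Iteration 1:
  f(0.100000) = 0.804837
  f'(0.100000) = -1.904837
  x_1 = 0.100000 - 0.804837/(-1.904837) = 0.522523
Iteration 2:
  f(0.522523) = 0.070500
  f'(0.522523) = -1.593023
  x_2 = 0.522523 - 0.070500/(-1.593023) = 0.566778
Iteration 3:
  f(0.566778) = 0.000572
  f'(0.566778) = -1.567350
  x_3 = 0.566778 - 0.000572/(-1.567350) = 0.567143
Iteration 4:
  f(0.567143) = 0.000000
  f'(0.567143) = -1.567143
  x_4 = 0.567143 - 0.000000/(-1.567143) = 0.567143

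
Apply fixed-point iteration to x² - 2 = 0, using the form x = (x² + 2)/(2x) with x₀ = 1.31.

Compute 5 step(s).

Equation: x² - 2 = 0
Fixed-point form: x = (x² + 2)/(2x)
x₀ = 1.31

x_1 = g(1.310000) = 1.418359
x_2 = g(1.418359) = 1.414220
x_3 = g(1.414220) = 1.414214
x_4 = g(1.414214) = 1.414214
x_5 = g(1.414214) = 1.414214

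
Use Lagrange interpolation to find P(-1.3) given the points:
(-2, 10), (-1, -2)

Lagrange interpolation formula:
P(x) = Σ yᵢ × Lᵢ(x)
where Lᵢ(x) = Π_{j≠i} (x - xⱼ)/(xᵢ - xⱼ)

L_0(-1.3) = (-1.3 - (-1))/(-2 - (-1)) = 0.300000
L_1(-1.3) = (-1.3 - (-2))/(-1 - (-2)) = 0.700000

P(-1.3) = 10×L_0(-1.3) + (-2)×L_1(-1.3)
P(-1.3) = 1.600000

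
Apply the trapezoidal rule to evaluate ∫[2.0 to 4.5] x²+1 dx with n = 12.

f(x) = x²+1
a = 2.0, b = 4.5, n = 12
h = (b - a)/n = 0.208333

Trapezoidal rule: (h/2)[f(x₀) + 2f(x₁) + 2f(x₂) + ... + f(xₙ)]

x_0 = 2.0000, f(x_0) = 5.000000, coefficient = 1
x_1 = 2.2083, f(x_1) = 5.876736, coefficient = 2
x_2 = 2.4167, f(x_2) = 6.840278, coefficient = 2
x_3 = 2.6250, f(x_3) = 7.890625, coefficient = 2
x_4 = 2.8333, f(x_4) = 9.027778, coefficient = 2
x_5 = 3.0417, f(x_5) = 10.251736, coefficient = 2
x_6 = 3.2500, f(x_6) = 11.562500, coefficient = 2
x_7 = 3.4583, f(x_7) = 12.960069, coefficient = 2
x_8 = 3.6667, f(x_8) = 14.444444, coefficient = 2
x_9 = 3.8750, f(x_9) = 16.015625, coefficient = 2
x_10 = 4.0833, f(x_10) = 17.673611, coefficient = 2
x_11 = 4.2917, f(x_11) = 19.418403, coefficient = 2
x_12 = 4.5000, f(x_12) = 21.250000, coefficient = 1

I ≈ (0.208333/2) × 290.173611 = 30.226418
Exact value: 30.208333
Error: 0.018084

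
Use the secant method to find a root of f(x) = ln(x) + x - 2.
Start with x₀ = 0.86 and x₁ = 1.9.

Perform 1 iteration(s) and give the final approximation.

f(x) = ln(x) + x - 2
x₀ = 0.86, x₁ = 1.9

Secant formula: x_{n+1} = x_n - f(x_n)(x_n - x_{n-1})/(f(x_n) - f(x_{n-1}))

Iteration 1:
  f(0.860000) = -1.290823
  f(1.900000) = 0.541854
  x_2 = 1.900000 - 0.541854×(1.900000 - 0.860000)/(0.541854 - (-1.290823))
       = 1.592511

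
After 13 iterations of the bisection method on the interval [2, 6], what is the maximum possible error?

Bisection error bound: |error| ≤ (b-a)/2^n
|error| ≤ (6 - 2)/2^13 = 4/2^13
|error| ≤ 0.0004882812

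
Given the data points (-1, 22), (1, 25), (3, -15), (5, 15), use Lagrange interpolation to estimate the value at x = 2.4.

Lagrange interpolation formula:
P(x) = Σ yᵢ × Lᵢ(x)
where Lᵢ(x) = Π_{j≠i} (x - xⱼ)/(xᵢ - xⱼ)

L_0(2.4) = (2.4 - 1)/(-1 - 1) × (2.4 - 3)/(-1 - 3) × (2.4 - 5)/(-1 - 5) = -0.045500
L_1(2.4) = (2.4 - (-1))/(1 - (-1)) × (2.4 - 3)/(1 - 3) × (2.4 - 5)/(1 - 5) = 0.331500
L_2(2.4) = (2.4 - (-1))/(3 - (-1)) × (2.4 - 1)/(3 - 1) × (2.4 - 5)/(3 - 5) = 0.773500
L_3(2.4) = (2.4 - (-1))/(5 - (-1)) × (2.4 - 1)/(5 - 1) × (2.4 - 3)/(5 - 3) = -0.059500

P(2.4) = 22×L_0(2.4) + 25×L_1(2.4) + (-15)×L_2(2.4) + 15×L_3(2.4)
P(2.4) = -5.208500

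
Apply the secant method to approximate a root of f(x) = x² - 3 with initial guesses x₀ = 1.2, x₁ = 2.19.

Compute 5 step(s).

f(x) = x² - 3
x₀ = 1.2, x₁ = 2.19

Secant formula: x_{n+1} = x_n - f(x_n)(x_n - x_{n-1})/(f(x_n) - f(x_{n-1}))

Iteration 1:
  f(1.200000) = -1.560000
  f(2.190000) = 1.796100
  x_2 = 2.190000 - 1.796100×(2.190000 - 1.200000)/(1.796100 - (-1.560000))
       = 1.660177
Iteration 2:
  f(2.190000) = 1.796100
  f(1.660177) = -0.243812
  x_3 = 1.660177 - (-0.243812)×(1.660177 - 2.190000)/(-0.243812 - 1.796100)
       = 1.723502
Iteration 3:
  f(1.660177) = -0.243812
  f(1.723502) = -0.029541
  x_4 = 1.723502 - (-0.029541)×(1.723502 - 1.660177)/(-0.029541 - (-0.243812))
       = 1.732232
Iteration 4:
  f(1.723502) = -0.029541
  f(1.732232) = 0.000629
  x_5 = 1.732232 - 0.000629×(1.732232 - 1.723502)/(0.000629 - (-0.029541))
       = 1.732050
Iteration 5:
  f(1.732232) = 0.000629
  f(1.732050) = -0.000002
  x_6 = 1.732050 - (-0.000002)×(1.732050 - 1.732232)/(-0.000002 - 0.000629)
       = 1.732051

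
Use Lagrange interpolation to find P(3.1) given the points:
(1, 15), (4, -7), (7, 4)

Lagrange interpolation formula:
P(x) = Σ yᵢ × Lᵢ(x)
where Lᵢ(x) = Π_{j≠i} (x - xⱼ)/(xᵢ - xⱼ)

L_0(3.1) = (3.1 - 4)/(1 - 4) × (3.1 - 7)/(1 - 7) = 0.195000
L_1(3.1) = (3.1 - 1)/(4 - 1) × (3.1 - 7)/(4 - 7) = 0.910000
L_2(3.1) = (3.1 - 1)/(7 - 1) × (3.1 - 4)/(7 - 4) = -0.105000

P(3.1) = 15×L_0(3.1) + (-7)×L_1(3.1) + 4×L_2(3.1)
P(3.1) = -3.865000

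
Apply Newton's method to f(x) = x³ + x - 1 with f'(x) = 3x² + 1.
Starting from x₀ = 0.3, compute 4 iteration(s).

f(x) = x³ + x - 1
f'(x) = 3x² + 1
x₀ = 0.3

Newton-Raphson formula: x_{n+1} = x_n - f(x_n)/f'(x_n)

Iteration 1:
  f(0.300000) = -0.673000
  f'(0.300000) = 1.270000
  x_1 = 0.300000 - (-0.673000)/1.270000 = 0.829921
Iteration 2:
  f(0.829921) = 0.401546
  f'(0.829921) = 3.066308
  x_2 = 0.829921 - 0.401546/3.066308 = 0.698967
Iteration 3:
  f(0.698967) = 0.040451
  f'(0.698967) = 2.465665
  x_3 = 0.698967 - 0.040451/2.465665 = 0.682561
Iteration 4:
  f(0.682561) = 0.000560
  f'(0.682561) = 2.397670
  x_4 = 0.682561 - 0.000560/2.397670 = 0.682328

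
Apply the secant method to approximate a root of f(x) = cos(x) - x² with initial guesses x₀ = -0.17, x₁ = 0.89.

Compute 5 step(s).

f(x) = cos(x) - x²
x₀ = -0.17, x₁ = 0.89

Secant formula: x_{n+1} = x_n - f(x_n)(x_n - x_{n-1})/(f(x_n) - f(x_{n-1}))

Iteration 1:
  f(-0.170000) = 0.956685
  f(0.890000) = -0.162688
  x_2 = 0.890000 - (-0.162688)×(0.890000 - (-0.170000))/(-0.162688 - 0.956685)
       = 0.735941
Iteration 2:
  f(0.890000) = -0.162688
  f(0.735941) = 0.199590
  x_3 = 0.735941 - 0.199590×(0.735941 - 0.890000)/(0.199590 - (-0.162688))
       = 0.820817
Iteration 3:
  f(0.735941) = 0.199590
  f(0.820817) = 0.007883
  x_4 = 0.820817 - 0.007883×(0.820817 - 0.735941)/(0.007883 - 0.199590)
       = 0.824307
Iteration 4:
  f(0.820817) = 0.007883
  f(0.824307) = -0.000417
  x_5 = 0.824307 - (-0.000417)×(0.824307 - 0.820817)/(-0.000417 - 0.007883)
       = 0.824132
Iteration 5:
  f(0.824307) = -0.000417
  f(0.824132) = 0.000001
  x_6 = 0.824132 - 0.000001×(0.824132 - 0.824307)/(0.000001 - (-0.000417))
       = 0.824132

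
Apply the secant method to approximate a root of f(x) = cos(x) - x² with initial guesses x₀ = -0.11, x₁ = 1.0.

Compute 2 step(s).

f(x) = cos(x) - x²
x₀ = -0.11, x₁ = 1.0

Secant formula: x_{n+1} = x_n - f(x_n)(x_n - x_{n-1})/(f(x_n) - f(x_{n-1}))

Iteration 1:
  f(-0.110000) = 0.981856
  f(1.000000) = -0.459698
  x_2 = 1.000000 - (-0.459698)×(1.000000 - (-0.110000))/(-0.459698 - 0.981856)
       = 0.646032
Iteration 2:
  f(1.000000) = -0.459698
  f(0.646032) = 0.381122
  x_3 = 0.646032 - 0.381122×(0.646032 - 1.000000)/(0.381122 - (-0.459698))
       = 0.806476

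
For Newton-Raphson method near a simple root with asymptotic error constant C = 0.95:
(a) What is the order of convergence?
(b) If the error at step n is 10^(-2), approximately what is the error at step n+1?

(a) Newton-Raphson has quadratic (order 2) convergence near simple roots.
    This means |e_{n+1}| ≈ C|e_n|².

(b) With |e_n| = 10^(-2) and C = 0.95:
    |e_{n+1}| ≈ 0.95 × (10^(-2))² = 0.95 × 10^(-4)

(a) 2 (quadratic); (b) |e_{n+1}| ≈ 9.500e-05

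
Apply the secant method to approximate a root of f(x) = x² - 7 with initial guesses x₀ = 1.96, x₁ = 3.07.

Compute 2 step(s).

f(x) = x² - 7
x₀ = 1.96, x₁ = 3.07

Secant formula: x_{n+1} = x_n - f(x_n)(x_n - x_{n-1})/(f(x_n) - f(x_{n-1}))

Iteration 1:
  f(1.960000) = -3.158400
  f(3.070000) = 2.424900
  x_2 = 3.070000 - 2.424900×(3.070000 - 1.960000)/(2.424900 - (-3.158400))
       = 2.587913
Iteration 2:
  f(3.070000) = 2.424900
  f(2.587913) = -0.302709
  x_3 = 2.587913 - (-0.302709)×(2.587913 - 3.070000)/(-0.302709 - 2.424900)
       = 2.641414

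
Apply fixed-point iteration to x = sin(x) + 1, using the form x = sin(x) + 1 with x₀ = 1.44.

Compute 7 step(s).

Equation: x = sin(x) + 1
Fixed-point form: x = sin(x) + 1
x₀ = 1.44

x_1 = g(1.440000) = 1.991458
x_2 = g(1.991458) = 1.912819
x_3 = g(1.912819) = 1.942078
x_4 = g(1.942078) = 1.931863
x_5 = g(1.931863) = 1.935521
x_6 = g(1.935521) = 1.934222
x_7 = g(1.934222) = 1.934684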